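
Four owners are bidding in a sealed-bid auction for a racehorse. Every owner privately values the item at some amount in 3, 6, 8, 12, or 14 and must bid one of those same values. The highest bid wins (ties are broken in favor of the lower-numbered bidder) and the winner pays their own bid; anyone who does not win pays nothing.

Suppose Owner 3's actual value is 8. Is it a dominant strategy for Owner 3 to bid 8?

Consider the case where Owner 1 bids 3, Owner 2 bids 3 and Owner 4 bids 3.
Truthful bid 8: wins, pays 8, utility 8 - 8 = 0.
Bid 6 instead: wins, pays 6, utility 8 - 6 = 2.
Since 2 > 0, bidding 6 is strictly better here, so truthful bidding is not dominant.

No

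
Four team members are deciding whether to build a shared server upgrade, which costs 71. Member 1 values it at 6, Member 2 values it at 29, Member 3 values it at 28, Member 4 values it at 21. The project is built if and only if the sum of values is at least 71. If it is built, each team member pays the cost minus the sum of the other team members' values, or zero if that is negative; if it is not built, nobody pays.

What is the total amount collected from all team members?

39

Total value 84 ≥ cost 71, so it is built.
Member 1: others sum to 78; max(0, 71 - 78) = 0.
Member 2: others sum to 55; max(0, 71 - 55) = 16.
Member 3: others sum to 56; max(0, 71 - 56) = 15.
Member 4: others sum to 63; max(0, 71 - 63) = 8.
Total collected = 0 + 16 + 15 + 8 = 39.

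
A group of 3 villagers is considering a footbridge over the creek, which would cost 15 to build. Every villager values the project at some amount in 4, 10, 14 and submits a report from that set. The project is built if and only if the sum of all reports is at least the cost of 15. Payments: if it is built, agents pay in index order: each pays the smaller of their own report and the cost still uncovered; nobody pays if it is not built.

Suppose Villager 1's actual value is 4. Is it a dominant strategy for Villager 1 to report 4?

Check each profile of the others' reports and compare truth against every alternative report.
Others report (4, 4): truth gives 0, best alternative gives -6.
Others report (4, 10): truth gives 0, best alternative gives -6.
Others report (4, 14): truth gives 0, best alternative gives -6.
Others report (10, 4): truth gives 0, best alternative gives -6.
Others report (10, 10): truth gives 0, best alternative gives -6.
Others report (10, 14): truth gives 0, best alternative gives -6.
(Remaining 3 profiles checked similarly; truth is weakly best in each.)
In every case the truthful report is at least as good as any alternative, so it is a dominant strategy.

Yes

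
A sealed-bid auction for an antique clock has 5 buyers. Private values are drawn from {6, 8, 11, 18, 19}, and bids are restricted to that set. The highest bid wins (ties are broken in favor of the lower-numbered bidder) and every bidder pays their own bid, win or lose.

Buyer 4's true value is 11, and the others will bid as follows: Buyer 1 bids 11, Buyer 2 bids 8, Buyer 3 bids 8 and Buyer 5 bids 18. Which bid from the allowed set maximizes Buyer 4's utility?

6

Bid 6: loses but pays 6, utility -6.
Bid 8: loses but pays 8, utility -8.
Bid 11: loses but pays 11, utility -11.
Bid 18: wins, pays 18, utility 11 - 18 = -7.
Bid 19: wins, pays 19, utility 11 - 19 = -8.
The best choice is 6 with utility -6.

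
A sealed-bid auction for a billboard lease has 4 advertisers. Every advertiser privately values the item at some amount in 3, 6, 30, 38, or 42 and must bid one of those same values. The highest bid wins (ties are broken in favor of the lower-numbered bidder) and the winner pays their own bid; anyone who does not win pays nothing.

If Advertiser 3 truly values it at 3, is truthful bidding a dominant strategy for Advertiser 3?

Yes

Check each profile of the others' bids and compare truth against every alternative bid.
Others bid (3, 3, 3): truth gives 0, best alternative gives -3.
Others bid (3, 3, 6): truth gives 0, best alternative gives -3.
Others bid (3, 3, 30): truth gives 0, best alternative gives 0.
Others bid (3, 3, 38): truth gives 0, best alternative gives 0.
Others bid (3, 3, 42): truth gives 0, best alternative gives 0.
Others bid (3, 6, 3): truth gives 0, best alternative gives 0.
(Remaining 119 profiles checked similarly; truth is weakly best in each.)
In every case the truthful bid is at least as good as any alternative, so it is a dominant strategy.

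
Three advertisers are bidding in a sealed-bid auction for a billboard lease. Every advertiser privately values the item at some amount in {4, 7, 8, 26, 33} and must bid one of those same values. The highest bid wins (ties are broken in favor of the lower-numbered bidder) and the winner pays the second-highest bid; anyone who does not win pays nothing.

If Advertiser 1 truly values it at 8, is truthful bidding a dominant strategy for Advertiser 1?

Check each profile of the others' bids and compare truth against every alternative bid.
Others bid (4, 4): truth gives 4, best alternative gives 4.
Others bid (4, 7): truth gives 1, best alternative gives 1.
Others bid (7, 4): truth gives 1, best alternative gives 1.
Others bid (7, 7): truth gives 1, best alternative gives 1.
Others bid (4, 8): truth gives 0, best alternative gives 0.
Others bid (4, 26): truth gives 0, best alternative gives 0.
(Remaining 19 profiles checked similarly; truth is weakly best in each.)
In every case the truthful bid is at least as good as any alternative, so it is a dominant strategy.

Yes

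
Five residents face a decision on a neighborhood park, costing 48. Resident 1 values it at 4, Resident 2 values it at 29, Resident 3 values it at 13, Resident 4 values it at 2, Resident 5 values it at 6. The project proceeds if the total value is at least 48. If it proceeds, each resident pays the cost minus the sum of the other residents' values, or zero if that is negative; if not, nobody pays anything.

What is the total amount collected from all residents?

30

Total value 54 ≥ cost 48, so it is built.
Resident 1: others sum to 50; max(0, 48 - 50) = 0.
Resident 2: others sum to 25; max(0, 48 - 25) = 23.
Resident 3: others sum to 41; max(0, 48 - 41) = 7.
Resident 4: others sum to 52; max(0, 48 - 52) = 0.
Resident 5: others sum to 48; max(0, 48 - 48) = 0.
Total collected = 0 + 23 + 7 + 0 + 0 = 30.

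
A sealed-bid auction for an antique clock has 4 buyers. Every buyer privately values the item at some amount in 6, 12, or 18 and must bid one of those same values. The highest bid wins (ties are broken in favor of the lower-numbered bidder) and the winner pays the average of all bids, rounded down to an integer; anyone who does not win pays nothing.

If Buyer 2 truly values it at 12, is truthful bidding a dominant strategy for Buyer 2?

Consider the case where Buyer 1 bids 12, Buyer 3 bids 6 and Buyer 4 bids 6.
Truthful bid 12: loses, pays 0, utility 0.
Bid 18 instead: wins, pays 10, utility 12 - 10 = 2.
Since 2 > 0, bidding 18 is strictly better here, so truthful bidding is not dominant.

No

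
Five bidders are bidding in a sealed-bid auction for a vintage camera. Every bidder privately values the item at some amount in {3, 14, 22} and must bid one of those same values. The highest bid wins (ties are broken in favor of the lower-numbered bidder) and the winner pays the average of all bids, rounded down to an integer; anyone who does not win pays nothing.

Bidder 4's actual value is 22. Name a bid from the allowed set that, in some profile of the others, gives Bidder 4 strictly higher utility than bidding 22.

Suppose Bidder 1 bids 3, Bidder 2 bids 3, Bidder 3 bids 3 and Bidder 5 bids 3.
Bid 22: wins, pays 6, utility 22 - 6 = 16.
Bid 14: wins, pays 5, utility 22 - 5 = 17.
So bidding 14 beats truth here (17 > 16).

14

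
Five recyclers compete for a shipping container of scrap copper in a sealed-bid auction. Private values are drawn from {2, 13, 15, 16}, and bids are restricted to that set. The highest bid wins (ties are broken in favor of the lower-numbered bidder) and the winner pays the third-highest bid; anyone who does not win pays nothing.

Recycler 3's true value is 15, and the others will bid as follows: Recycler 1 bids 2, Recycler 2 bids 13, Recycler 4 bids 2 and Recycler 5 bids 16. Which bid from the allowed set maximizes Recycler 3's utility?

Bid 2: loses, pays 0, utility 0.
Bid 13: loses, pays 0, utility 0.
Bid 15: loses, pays 0, utility 0.
Bid 16: wins, pays 13, utility 15 - 13 = 2.
The best choice is 16 with utility 2.

16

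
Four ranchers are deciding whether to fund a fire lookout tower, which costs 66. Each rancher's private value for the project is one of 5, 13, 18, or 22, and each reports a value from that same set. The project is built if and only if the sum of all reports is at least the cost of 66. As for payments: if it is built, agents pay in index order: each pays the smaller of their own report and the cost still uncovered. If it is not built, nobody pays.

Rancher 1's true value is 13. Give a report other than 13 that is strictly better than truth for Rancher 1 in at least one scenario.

Suppose Rancher 2 reports 18, Rancher 3 reports 22 and Rancher 4 reports 22.
Report 13: project built, pays 13, utility 13 - 13 = 0.
Report 5: project built, pays 5, utility 13 - 5 = 8.
So reporting 5 beats truth here (8 > 0).

5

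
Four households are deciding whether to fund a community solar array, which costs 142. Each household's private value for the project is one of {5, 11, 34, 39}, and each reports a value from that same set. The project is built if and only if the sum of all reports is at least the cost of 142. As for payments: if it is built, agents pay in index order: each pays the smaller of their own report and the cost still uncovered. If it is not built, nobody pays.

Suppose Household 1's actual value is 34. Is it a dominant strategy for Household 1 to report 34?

Yes

Check each profile of the others' reports and compare truth against every alternative report.
Others report (5, 5, 5): truth gives 0, best alternative gives 0.
Others report (5, 5, 11): truth gives 0, best alternative gives 0.
Others report (5, 5, 34): truth gives 0, best alternative gives 0.
Others report (5, 5, 39): truth gives 0, best alternative gives 0.
Others report (5, 11, 5): truth gives 0, best alternative gives 0.
Others report (5, 11, 11): truth gives 0, best alternative gives 0.
(Remaining 58 profiles checked similarly; truth is weakly best in each.)
In every case the truthful report is at least as good as any alternative, so it is a dominant strategy.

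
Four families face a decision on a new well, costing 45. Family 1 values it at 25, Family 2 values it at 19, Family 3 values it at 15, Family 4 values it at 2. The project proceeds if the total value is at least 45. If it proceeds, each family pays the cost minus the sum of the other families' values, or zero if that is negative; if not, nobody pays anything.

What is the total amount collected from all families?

Total value 61 ≥ cost 45, so it is built.
Family 1: others sum to 36; max(0, 45 - 36) = 9.
Family 2: others sum to 42; max(0, 45 - 42) = 3.
Family 3: others sum to 46; max(0, 45 - 46) = 0.
Family 4: others sum to 59; max(0, 45 - 59) = 0.
Total collected = 9 + 3 + 0 + 0 = 12.

12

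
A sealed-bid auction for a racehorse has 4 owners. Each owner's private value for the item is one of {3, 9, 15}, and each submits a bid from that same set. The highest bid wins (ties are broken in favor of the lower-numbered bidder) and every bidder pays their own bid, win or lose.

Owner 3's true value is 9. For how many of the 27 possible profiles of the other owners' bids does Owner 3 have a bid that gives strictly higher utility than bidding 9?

25

Others bid (3, 3, 15): truth gives -9; bid 3 gives -3 > -9. Violating.
Others bid (3, 9, 3): truth gives -9; bid 3 gives -3 > -9. Violating.
Others bid (3, 9, 9): truth gives -9; bid 3 gives -3 > -9. Violating.
Others bid (3, 9, 15): truth gives -9; bid 3 gives -3 > -9. Violating.
Others bid (3, 3, 3): truth gives 0; no alternative beats it.
Others bid (3, 3, 9): truth gives 0; no alternative beats it.
(Checking all 27 profiles: 25 have a profitable deviation, 2 do not.)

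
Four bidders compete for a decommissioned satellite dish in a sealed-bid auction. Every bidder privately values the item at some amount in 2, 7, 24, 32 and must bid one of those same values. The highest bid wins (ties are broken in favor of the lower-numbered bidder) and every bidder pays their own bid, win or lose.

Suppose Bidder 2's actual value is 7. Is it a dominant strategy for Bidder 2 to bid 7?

No

Consider the case where Bidder 1 bids 2, Bidder 3 bids 2 and Bidder 4 bids 24.
Truthful bid 7: loses but pays 7, utility -7.
Bid 2 instead: loses but pays 2, utility -2.
Since -2 > -7, bidding 2 is strictly better here, so truthful bidding is not dominant.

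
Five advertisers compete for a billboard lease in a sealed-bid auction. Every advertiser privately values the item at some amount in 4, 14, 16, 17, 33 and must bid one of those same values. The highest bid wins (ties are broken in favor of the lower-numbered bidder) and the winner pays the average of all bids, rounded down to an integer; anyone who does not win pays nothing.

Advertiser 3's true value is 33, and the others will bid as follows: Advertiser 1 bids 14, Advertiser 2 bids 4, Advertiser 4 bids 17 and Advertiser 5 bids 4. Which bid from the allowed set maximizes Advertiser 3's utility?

17

Bid 4: loses, pays 0, utility 0.
Bid 14: loses, pays 0, utility 0.
Bid 16: loses, pays 0, utility 0.
Bid 17: wins, pays 11, utility 33 - 11 = 22.
Bid 33: wins, pays 14, utility 33 - 14 = 19.
The best choice is 17 with utility 22.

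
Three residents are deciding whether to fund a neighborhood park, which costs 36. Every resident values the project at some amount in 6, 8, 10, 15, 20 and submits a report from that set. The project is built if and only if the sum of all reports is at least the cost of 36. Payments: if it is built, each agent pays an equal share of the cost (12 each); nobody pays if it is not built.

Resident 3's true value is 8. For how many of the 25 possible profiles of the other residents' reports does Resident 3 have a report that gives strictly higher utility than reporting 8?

Others report (8, 20): truth gives -4; report 6 gives 0 > -4. Violating.
Others report (20, 8): truth gives -4; report 6 gives 0 > -4. Violating.
Others report (6, 6): truth gives 0; no alternative beats it.
Others report (6, 8): truth gives 0; no alternative beats it.
(Checking all 25 profiles: 2 have a profitable deviation, 23 do not.)

2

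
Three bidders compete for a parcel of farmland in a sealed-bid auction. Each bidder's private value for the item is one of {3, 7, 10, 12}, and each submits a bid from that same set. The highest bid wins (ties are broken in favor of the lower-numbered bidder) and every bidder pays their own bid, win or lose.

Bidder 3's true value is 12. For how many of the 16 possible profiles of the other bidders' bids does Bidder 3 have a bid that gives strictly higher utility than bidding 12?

11

Others bid (3, 3): truth gives 0; bid 7 gives 5 > 0. Violating.
Others bid (3, 7): truth gives 0; bid 10 gives 2 > 0. Violating.
Others bid (3, 12): truth gives -12; bid 3 gives -3 > -12. Violating.
Others bid (7, 3): truth gives 0; bid 10 gives 2 > 0. Violating.
Others bid (3, 10): truth gives 0; no alternative beats it.
Others bid (7, 10): truth gives 0; no alternative beats it.
(Checking all 16 profiles: 11 have a profitable deviation, 5 do not.)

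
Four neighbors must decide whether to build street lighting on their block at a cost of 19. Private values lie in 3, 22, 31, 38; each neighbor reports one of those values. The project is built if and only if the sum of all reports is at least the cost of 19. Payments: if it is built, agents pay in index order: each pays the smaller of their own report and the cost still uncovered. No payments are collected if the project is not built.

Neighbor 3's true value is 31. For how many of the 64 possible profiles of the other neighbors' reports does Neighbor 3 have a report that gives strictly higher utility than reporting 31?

Others report (3, 3, 22): truth gives 18; report 3 gives 28 > 18. Violating.
Others report (3, 3, 31): truth gives 18; report 3 gives 28 > 18. Violating.
Others report (3, 3, 38): truth gives 18; report 3 gives 28 > 18. Violating.
Others report (3, 3, 3): truth gives 18; no alternative beats it.
Others report (3, 22, 3): truth gives 31; no alternative beats it.
(Checking all 64 profiles: 3 have a profitable deviation, 61 do not.)

3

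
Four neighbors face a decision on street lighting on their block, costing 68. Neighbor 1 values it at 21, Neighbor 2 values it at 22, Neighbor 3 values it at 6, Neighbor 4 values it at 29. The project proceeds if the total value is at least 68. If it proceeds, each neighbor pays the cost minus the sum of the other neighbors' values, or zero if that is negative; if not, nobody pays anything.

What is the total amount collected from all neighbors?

42

Total value 78 ≥ cost 68, so it is built.
Neighbor 1: others sum to 57; max(0, 68 - 57) = 11.
Neighbor 2: others sum to 56; max(0, 68 - 56) = 12.
Neighbor 3: others sum to 72; max(0, 68 - 72) = 0.
Neighbor 4: others sum to 49; max(0, 68 - 49) = 19.
Total collected = 11 + 12 + 0 + 19 = 42.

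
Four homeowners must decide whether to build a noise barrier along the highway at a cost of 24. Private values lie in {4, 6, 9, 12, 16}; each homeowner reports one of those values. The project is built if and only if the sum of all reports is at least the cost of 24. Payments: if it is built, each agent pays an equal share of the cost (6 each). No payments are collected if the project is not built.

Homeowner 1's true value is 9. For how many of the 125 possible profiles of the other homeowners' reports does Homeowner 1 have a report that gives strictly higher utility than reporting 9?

4

Others report (4, 4, 4): truth gives 0; report 12 gives 3 > 0. Violating.
Others report (4, 4, 6): truth gives 0; report 12 gives 3 > 0. Violating.
Others report (4, 6, 4): truth gives 0; report 12 gives 3 > 0. Violating.
Others report (6, 4, 4): truth gives 0; report 12 gives 3 > 0. Violating.
Others report (4, 4, 9): truth gives 3; no alternative beats it.
Others report (4, 4, 12): truth gives 3; no alternative beats it.
(Checking all 125 profiles: 4 have a profitable deviation, 121 do not.)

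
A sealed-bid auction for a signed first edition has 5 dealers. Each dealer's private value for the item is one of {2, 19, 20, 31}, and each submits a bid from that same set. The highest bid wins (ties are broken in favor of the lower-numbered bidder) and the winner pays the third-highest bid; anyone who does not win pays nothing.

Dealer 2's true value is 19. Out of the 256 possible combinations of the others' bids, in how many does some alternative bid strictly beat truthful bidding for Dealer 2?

Others bid (2, 2, 2, 20): truth gives 0; bid 20 gives 17 > 0. Violating.
Others bid (2, 2, 2, 31): truth gives 0; bid 31 gives 17 > 0. Violating.
Others bid (2, 2, 20, 2): truth gives 0; bid 20 gives 17 > 0. Violating.
Others bid (2, 2, 31, 2): truth gives 0; bid 31 gives 17 > 0. Violating.
Others bid (2, 2, 2, 2): truth gives 17; no alternative beats it.
Others bid (2, 2, 2, 19): truth gives 17; no alternative beats it.
(Checking all 256 profiles: 8 have a profitable deviation, 248 do not.)

8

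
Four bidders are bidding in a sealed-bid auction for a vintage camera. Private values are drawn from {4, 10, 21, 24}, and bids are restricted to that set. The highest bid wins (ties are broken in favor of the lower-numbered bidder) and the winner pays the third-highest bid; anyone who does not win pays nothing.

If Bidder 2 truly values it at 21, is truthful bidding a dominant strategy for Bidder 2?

Consider the case where Bidder 1 bids 4, Bidder 3 bids 4 and Bidder 4 bids 24.
Truthful bid 21: loses, pays 0, utility 0.
Bid 24 instead: wins, pays 4, utility 21 - 4 = 17.
Since 17 > 0, bidding 24 is strictly better here, so truthful bidding is not dominant.

No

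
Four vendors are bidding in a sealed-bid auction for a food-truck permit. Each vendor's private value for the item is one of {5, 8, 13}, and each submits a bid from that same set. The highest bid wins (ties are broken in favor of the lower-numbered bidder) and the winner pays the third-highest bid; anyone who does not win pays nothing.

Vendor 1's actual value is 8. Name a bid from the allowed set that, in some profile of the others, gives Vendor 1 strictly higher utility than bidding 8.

13

Suppose Vendor 2 bids 5, Vendor 3 bids 5 and Vendor 4 bids 13.
Bid 8: loses, pays 0, utility 0.
Bid 13: wins, pays 5, utility 8 - 5 = 3.
So bidding 13 beats truth here (3 > 0).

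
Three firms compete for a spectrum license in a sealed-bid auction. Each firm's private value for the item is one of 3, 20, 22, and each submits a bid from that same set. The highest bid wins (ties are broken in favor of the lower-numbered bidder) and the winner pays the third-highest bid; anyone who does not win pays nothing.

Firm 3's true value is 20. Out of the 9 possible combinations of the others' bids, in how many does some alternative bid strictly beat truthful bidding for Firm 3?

2

Others bid (3, 20): truth gives 0; bid 22 gives 17 > 0. Violating.
Others bid (20, 3): truth gives 0; bid 22 gives 17 > 0. Violating.
Others bid (3, 3): truth gives 17; no alternative beats it.
Others bid (3, 22): truth gives 0; no alternative beats it.
(Checking all 9 profiles: 2 have a profitable deviation, 7 do not.)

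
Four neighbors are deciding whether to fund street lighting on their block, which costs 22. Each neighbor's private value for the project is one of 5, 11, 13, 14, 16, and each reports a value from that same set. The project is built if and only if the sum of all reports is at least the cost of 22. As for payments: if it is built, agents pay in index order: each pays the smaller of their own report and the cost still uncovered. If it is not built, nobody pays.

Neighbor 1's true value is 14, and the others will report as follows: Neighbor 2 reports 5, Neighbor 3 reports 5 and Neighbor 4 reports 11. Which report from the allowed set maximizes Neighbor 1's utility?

Report 5: project built, pays 5, utility 14 - 5 = 9.
Report 11: project built, pays 11, utility 14 - 11 = 3.
Report 13: project built, pays 13, utility 14 - 13 = 1.
Report 14: project built, pays 14, utility 14 - 14 = 0.
Report 16: project built, pays 16, utility 14 - 16 = -2.
The best choice is 5 with utility 9.

5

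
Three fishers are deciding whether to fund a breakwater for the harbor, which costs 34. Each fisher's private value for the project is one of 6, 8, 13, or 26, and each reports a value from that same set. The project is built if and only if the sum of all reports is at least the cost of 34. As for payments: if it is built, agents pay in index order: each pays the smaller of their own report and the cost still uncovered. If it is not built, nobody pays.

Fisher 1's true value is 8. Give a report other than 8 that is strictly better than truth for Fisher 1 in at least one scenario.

Suppose Fisher 2 reports 6 and Fisher 3 reports 26.
Report 8: project built, pays 8, utility 8 - 8 = 0.
Report 6: project built, pays 6, utility 8 - 6 = 2.
So reporting 6 beats truth here (2 > 0).

6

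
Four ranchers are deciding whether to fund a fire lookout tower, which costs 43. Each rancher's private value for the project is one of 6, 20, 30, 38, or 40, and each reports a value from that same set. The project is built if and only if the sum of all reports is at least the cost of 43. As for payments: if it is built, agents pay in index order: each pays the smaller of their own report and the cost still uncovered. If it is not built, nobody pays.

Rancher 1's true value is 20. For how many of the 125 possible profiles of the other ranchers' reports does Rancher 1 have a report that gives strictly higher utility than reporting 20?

121

Others report (6, 6, 30): truth gives 0; report 6 gives 14 > 0. Violating.
Others report (6, 6, 38): truth gives 0; report 6 gives 14 > 0. Violating.
Others report (6, 6, 40): truth gives 0; report 6 gives 14 > 0. Violating.
Others report (6, 20, 20): truth gives 0; report 6 gives 14 > 0. Violating.
Others report (6, 6, 6): truth gives 0; no alternative beats it.
Others report (6, 6, 20): truth gives 0; no alternative beats it.
(Checking all 125 profiles: 121 have a profitable deviation, 4 do not.)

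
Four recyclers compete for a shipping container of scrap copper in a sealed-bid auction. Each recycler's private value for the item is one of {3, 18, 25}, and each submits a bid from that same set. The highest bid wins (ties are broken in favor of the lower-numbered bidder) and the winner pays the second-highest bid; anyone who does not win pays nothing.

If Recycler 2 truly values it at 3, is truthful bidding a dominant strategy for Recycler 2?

Check each profile of the others' bids and compare truth against every alternative bid.
Others bid (3, 3, 18): truth gives 0, best alternative gives -15.
Others bid (3, 18, 3): truth gives 0, best alternative gives -15.
Others bid (3, 18, 18): truth gives 0, best alternative gives -15.
Others bid (3, 3, 3): truth gives 0, best alternative gives 0.
Others bid (3, 3, 25): truth gives 0, best alternative gives 0.
Others bid (3, 18, 25): truth gives 0, best alternative gives 0.
(Remaining 21 profiles checked similarly; truth is weakly best in each.)
In every case the truthful bid is at least as good as any alternative, so it is a dominant strategy.

Yes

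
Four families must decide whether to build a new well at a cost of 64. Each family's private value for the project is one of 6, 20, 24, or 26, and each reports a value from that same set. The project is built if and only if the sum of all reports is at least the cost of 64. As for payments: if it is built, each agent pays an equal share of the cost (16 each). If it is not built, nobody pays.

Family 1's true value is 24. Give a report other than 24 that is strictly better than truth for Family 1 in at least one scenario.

26

Suppose Family 2 reports 6, Family 3 reports 6 and Family 4 reports 26.
Report 24: project not built, utility 0.
Report 26: project built, pays 16, utility 24 - 16 = 8.
So reporting 26 beats truth here (8 > 0).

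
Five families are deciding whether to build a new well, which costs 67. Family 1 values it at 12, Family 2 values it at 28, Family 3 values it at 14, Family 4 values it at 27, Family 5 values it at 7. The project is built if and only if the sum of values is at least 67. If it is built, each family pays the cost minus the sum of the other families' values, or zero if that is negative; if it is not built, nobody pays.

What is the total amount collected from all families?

13

Total value 88 ≥ cost 67, so it is built.
Family 1: others sum to 76; max(0, 67 - 76) = 0.
Family 2: others sum to 60; max(0, 67 - 60) = 7.
Family 3: others sum to 74; max(0, 67 - 74) = 0.
Family 4: others sum to 61; max(0, 67 - 61) = 6.
Family 5: others sum to 81; max(0, 67 - 81) = 0.
Total collected = 0 + 7 + 0 + 6 + 0 = 13.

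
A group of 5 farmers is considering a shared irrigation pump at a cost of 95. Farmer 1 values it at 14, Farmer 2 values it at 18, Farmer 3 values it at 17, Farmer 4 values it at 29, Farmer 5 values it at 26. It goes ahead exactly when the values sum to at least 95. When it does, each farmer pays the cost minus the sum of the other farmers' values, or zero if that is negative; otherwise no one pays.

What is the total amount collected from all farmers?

59

Total value 104 ≥ cost 95, so it is built.
Farmer 1: others sum to 90; max(0, 95 - 90) = 5.
Farmer 2: others sum to 86; max(0, 95 - 86) = 9.
Farmer 3: others sum to 87; max(0, 95 - 87) = 8.
Farmer 4: others sum to 75; max(0, 95 - 75) = 20.
Farmer 5: others sum to 78; max(0, 95 - 78) = 17.
Total collected = 5 + 9 + 8 + 20 + 17 = 59.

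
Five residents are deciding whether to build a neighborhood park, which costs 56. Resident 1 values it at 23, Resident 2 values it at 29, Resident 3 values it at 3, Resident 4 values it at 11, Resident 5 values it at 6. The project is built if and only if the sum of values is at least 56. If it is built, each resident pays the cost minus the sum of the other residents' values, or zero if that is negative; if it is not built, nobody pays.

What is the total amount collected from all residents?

Total value 72 ≥ cost 56, so it is built.
Resident 1: others sum to 49; max(0, 56 - 49) = 7.
Resident 2: others sum to 43; max(0, 56 - 43) = 13.
Resident 3: others sum to 69; max(0, 56 - 69) = 0.
Resident 4: others sum to 61; max(0, 56 - 61) = 0.
Resident 5: others sum to 66; max(0, 56 - 66) = 0.
Total collected = 7 + 13 + 0 + 0 + 0 = 20.

20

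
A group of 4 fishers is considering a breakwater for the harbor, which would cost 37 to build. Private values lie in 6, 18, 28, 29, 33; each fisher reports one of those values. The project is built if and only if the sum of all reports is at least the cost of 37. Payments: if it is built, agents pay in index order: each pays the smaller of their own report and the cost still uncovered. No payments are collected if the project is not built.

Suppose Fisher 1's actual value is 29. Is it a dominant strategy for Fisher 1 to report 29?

Consider the case where Fisher 2 reports 6, Fisher 3 reports 6 and Fisher 4 reports 6.
Truthful report 29: project built, pays 29, utility 29 - 29 = 0.
Report 28 instead: project built, pays 28, utility 29 - 28 = 1.
Since 1 > 0, reporting 28 is strictly better here, so truthful reporting is not dominant.

No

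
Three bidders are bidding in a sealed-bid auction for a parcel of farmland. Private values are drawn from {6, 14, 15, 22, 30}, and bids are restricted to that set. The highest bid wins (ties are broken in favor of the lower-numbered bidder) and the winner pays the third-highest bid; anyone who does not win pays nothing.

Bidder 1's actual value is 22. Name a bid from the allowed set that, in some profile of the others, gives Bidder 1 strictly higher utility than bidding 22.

30

Suppose Bidder 2 bids 6 and Bidder 3 bids 30.
Bid 22: loses, pays 0, utility 0.
Bid 30: wins, pays 6, utility 22 - 6 = 16.
So bidding 30 beats truth here (16 > 0).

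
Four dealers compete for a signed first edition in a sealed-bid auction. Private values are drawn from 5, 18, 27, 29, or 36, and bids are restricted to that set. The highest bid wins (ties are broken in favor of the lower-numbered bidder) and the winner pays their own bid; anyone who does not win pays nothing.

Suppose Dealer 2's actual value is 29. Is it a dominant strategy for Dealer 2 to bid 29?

Consider the case where Dealer 1 bids 5, Dealer 3 bids 5 and Dealer 4 bids 5.
Truthful bid 29: wins, pays 29, utility 29 - 29 = 0.
Bid 18 instead: wins, pays 18, utility 29 - 18 = 11.
Since 11 > 0, bidding 18 is strictly better here, so truthful bidding is not dominant.

No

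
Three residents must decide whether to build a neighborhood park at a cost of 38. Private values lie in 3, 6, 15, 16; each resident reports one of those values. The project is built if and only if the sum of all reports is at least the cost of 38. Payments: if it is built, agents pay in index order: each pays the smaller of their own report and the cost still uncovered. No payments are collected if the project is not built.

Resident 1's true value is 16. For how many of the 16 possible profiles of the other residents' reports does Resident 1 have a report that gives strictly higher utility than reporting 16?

4

Others report (15, 15): truth gives 0; report 15 gives 1 > 0. Violating.
Others report (15, 16): truth gives 0; report 15 gives 1 > 0. Violating.
Others report (16, 15): truth gives 0; report 15 gives 1 > 0. Violating.
Others report (16, 16): truth gives 0; report 6 gives 10 > 0. Violating.
Others report (3, 3): truth gives 0; no alternative beats it.
Others report (3, 6): truth gives 0; no alternative beats it.
(Checking all 16 profiles: 4 have a profitable deviation, 12 do not.)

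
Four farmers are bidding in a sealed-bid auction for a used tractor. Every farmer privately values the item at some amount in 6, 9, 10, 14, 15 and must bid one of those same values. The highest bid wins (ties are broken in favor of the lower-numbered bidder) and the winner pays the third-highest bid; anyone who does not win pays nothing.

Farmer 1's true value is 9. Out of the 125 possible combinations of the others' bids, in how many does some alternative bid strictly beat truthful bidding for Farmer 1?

9

Others bid (6, 6, 10): truth gives 0; bid 10 gives 3 > 0. Violating.
Others bid (6, 6, 14): truth gives 0; bid 14 gives 3 > 0. Violating.
Others bid (6, 6, 15): truth gives 0; bid 15 gives 3 > 0. Violating.
Others bid (6, 10, 6): truth gives 0; bid 10 gives 3 > 0. Violating.
Others bid (6, 6, 6): truth gives 3; no alternative beats it.
Others bid (6, 6, 9): truth gives 3; no alternative beats it.
(Checking all 125 profiles: 9 have a profitable deviation, 116 do not.)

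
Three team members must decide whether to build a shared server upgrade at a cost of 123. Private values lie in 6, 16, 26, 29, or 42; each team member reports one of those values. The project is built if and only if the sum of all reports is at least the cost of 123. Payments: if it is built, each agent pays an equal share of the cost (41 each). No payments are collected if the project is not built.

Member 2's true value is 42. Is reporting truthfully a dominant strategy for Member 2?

Check each profile of the others' reports and compare truth against every alternative report.
Others report (42, 42): truth gives 1, best alternative gives 0.
Others report (6, 6): truth gives 0, best alternative gives 0.
Others report (6, 16): truth gives 0, best alternative gives 0.
Others report (6, 26): truth gives 0, best alternative gives 0.
Others report (6, 29): truth gives 0, best alternative gives 0.
Others report (6, 42): truth gives 0, best alternative gives 0.
(Remaining 19 profiles checked similarly; truth is weakly best in each.)
In every case the truthful report is at least as good as any alternative, so it is a dominant strategy.

Yes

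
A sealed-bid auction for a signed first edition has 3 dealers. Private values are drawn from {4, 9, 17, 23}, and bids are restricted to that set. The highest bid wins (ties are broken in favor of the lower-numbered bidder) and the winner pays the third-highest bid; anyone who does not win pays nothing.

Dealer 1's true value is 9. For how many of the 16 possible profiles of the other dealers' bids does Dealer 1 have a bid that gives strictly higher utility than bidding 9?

4

Others bid (4, 17): truth gives 0; bid 17 gives 5 > 0. Violating.
Others bid (4, 23): truth gives 0; bid 23 gives 5 > 0. Violating.
Others bid (17, 4): truth gives 0; bid 17 gives 5 > 0. Violating.
Others bid (23, 4): truth gives 0; bid 23 gives 5 > 0. Violating.
Others bid (4, 4): truth gives 5; no alternative beats it.
Others bid (4, 9): truth gives 5; no alternative beats it.
(Checking all 16 profiles: 4 have a profitable deviation, 12 do not.)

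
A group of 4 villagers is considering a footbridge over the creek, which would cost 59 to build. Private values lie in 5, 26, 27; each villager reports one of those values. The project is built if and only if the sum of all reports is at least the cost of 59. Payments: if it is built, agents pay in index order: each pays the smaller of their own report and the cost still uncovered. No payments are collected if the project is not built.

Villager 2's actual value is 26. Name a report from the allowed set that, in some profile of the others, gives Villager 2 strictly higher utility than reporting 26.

5

Suppose Villager 1 reports 5, Villager 3 reports 26 and Villager 4 reports 26.
Report 26: project built, pays 26, utility 26 - 26 = 0.
Report 5: project built, pays 5, utility 26 - 5 = 21.
So reporting 5 beats truth here (21 > 0).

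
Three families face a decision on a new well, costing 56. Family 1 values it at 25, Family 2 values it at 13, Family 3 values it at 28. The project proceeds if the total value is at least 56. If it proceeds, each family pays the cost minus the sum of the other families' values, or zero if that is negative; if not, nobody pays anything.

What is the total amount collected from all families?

36

Total value 66 ≥ cost 56, so it is built.
Family 1: others sum to 41; max(0, 56 - 41) = 15.
Family 2: others sum to 53; max(0, 56 - 53) = 3.
Family 3: others sum to 38; max(0, 56 - 38) = 18.
Total collected = 15 + 3 + 18 = 36.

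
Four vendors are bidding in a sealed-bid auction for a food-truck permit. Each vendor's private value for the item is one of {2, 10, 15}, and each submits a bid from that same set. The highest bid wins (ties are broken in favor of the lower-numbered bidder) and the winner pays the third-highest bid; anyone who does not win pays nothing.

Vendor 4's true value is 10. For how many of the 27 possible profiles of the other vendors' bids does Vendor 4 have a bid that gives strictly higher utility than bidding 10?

3

Others bid (2, 2, 10): truth gives 0; bid 15 gives 8 > 0. Violating.
Others bid (2, 10, 2): truth gives 0; bid 15 gives 8 > 0. Violating.
Others bid (10, 2, 2): truth gives 0; bid 15 gives 8 > 0. Violating.
Others bid (2, 2, 2): truth gives 8; no alternative beats it.
Others bid (2, 2, 15): truth gives 0; no alternative beats it.
(Checking all 27 profiles: 3 have a profitable deviation, 24 do not.)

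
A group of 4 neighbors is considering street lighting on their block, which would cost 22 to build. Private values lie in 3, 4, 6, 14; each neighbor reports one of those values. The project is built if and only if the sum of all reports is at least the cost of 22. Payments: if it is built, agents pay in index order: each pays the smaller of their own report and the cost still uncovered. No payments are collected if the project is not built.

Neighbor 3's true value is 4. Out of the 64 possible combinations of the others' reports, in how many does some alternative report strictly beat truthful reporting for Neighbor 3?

Others report (3, 3, 14): truth gives 0; report 3 gives 1 > 0. Violating.
Others report (3, 4, 14): truth gives 0; report 3 gives 1 > 0. Violating.
Others report (3, 6, 14): truth gives 0; report 3 gives 1 > 0. Violating.
Others report (3, 14, 3): truth gives 0; report 3 gives 1 > 0. Violating.
Others report (3, 3, 3): truth gives 0; no alternative beats it.
Others report (3, 3, 4): truth gives 0; no alternative beats it.
(Checking all 64 profiles: 25 have a profitable deviation, 39 do not.)

25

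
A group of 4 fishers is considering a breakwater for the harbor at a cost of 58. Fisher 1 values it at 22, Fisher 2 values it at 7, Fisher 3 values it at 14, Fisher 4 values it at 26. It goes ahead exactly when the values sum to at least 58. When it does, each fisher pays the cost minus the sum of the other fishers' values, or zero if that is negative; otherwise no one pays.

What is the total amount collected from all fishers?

Total value 69 ≥ cost 58, so it is built.
Fisher 1: others sum to 47; max(0, 58 - 47) = 11.
Fisher 2: others sum to 62; max(0, 58 - 62) = 0.
Fisher 3: others sum to 55; max(0, 58 - 55) = 3.
Fisher 4: others sum to 43; max(0, 58 - 43) = 15.
Total collected = 11 + 0 + 3 + 15 = 29.

29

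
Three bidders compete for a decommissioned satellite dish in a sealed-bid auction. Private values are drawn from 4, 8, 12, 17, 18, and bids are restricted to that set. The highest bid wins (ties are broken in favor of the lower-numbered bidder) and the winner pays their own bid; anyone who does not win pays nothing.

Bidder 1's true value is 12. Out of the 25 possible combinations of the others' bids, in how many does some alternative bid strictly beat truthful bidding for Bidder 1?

Others bid (4, 4): truth gives 0; bid 4 gives 8 > 0. Violating.
Others bid (4, 8): truth gives 0; bid 8 gives 4 > 0. Violating.
Others bid (8, 4): truth gives 0; bid 8 gives 4 > 0. Violating.
Others bid (8, 8): truth gives 0; bid 8 gives 4 > 0. Violating.
Others bid (4, 12): truth gives 0; no alternative beats it.
Others bid (4, 17): truth gives 0; no alternative beats it.
(Checking all 25 profiles: 4 have a profitable deviation, 21 do not.)

4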